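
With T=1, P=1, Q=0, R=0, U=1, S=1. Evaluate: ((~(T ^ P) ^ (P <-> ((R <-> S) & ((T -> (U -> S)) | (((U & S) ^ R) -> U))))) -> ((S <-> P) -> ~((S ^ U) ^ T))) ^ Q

0

T ^ P = 1 ^ 1 = 0
~(T ^ P) = ~0 = 1
R <-> S = 0 <-> 1 = 0
U -> S = 1 -> 1 = 1
T -> (U -> S) = 1 -> 1 = 1
U & S = 1 & 1 = 1
(U & S) ^ R = 1 ^ 0 = 1
((U & S) ^ R) -> U = 1 -> 1 = 1
(T -> (U -> S)) | (((U & S) ^ R) -> U) = 1 | 1 = 1
(R <-> S) & ((T -> (U -> S)) | (((U & S) ^ R) -> U)) = 0 & 1 = 0
P <-> ((R <-> S) & ((T -> (U -> S)) | (((U & S) ^ R) -> U))) = 1 <-> 0 = 0
~(T ^ P) ^ (P <-> ((R <-> S) & ((T -> (U -> S)) | (((U & S) ^ R) -> U)))) = 1 ^ 0 = 1
S <-> P = 1 <-> 1 = 1
S ^ U = 1 ^ 1 = 0
(S ^ U) ^ T = 0 ^ 1 = 1
~((S ^ U) ^ T) = ~1 = 0
(S <-> P) -> ~((S ^ U) ^ T) = 1 -> 0 = 0
(~(T ^ P) ^ (P <-> ((R <-> S) & ((T -> (U -> S)) | (((U & S) ^ R) -> U))))) -> ((S <-> P) -> ~((S ^ U) ^ T)) = 1 -> 0 = 0
((~(T ^ P) ^ (P <-> ((R <-> S) & ((T -> (U -> S)) | (((U & S) ^ R) -> U))))) -> ((S <-> P) -> ~((S ^ U) ^ T))) ^ Q = 0 ^ 0 = 0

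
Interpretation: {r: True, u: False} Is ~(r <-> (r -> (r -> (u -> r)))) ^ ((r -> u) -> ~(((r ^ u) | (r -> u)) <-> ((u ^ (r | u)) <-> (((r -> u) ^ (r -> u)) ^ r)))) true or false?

Substituting r=True, u=False:
u -> r = False -> True = True
r -> (u -> r) = True -> True = True
r -> (r -> (u -> r)) = True -> True = True
r <-> (r -> (r -> (u -> r))) = True <-> True = True
~(r <-> (r -> (r -> (u -> r)))) = ~True = False
r -> u = True -> False = False
r ^ u = True ^ False = True
r -> u = True -> False = False
(r ^ u) | (r -> u) = True | False = True
r | u = True | False = True
u ^ (r | u) = False ^ True = True
r -> u = True -> False = False
r -> u = True -> False = False
(r -> u) ^ (r -> u) = False ^ False = False
((r -> u) ^ (r -> u)) ^ r = False ^ True = True
(u ^ (r | u)) <-> (((r -> u) ^ (r -> u)) ^ r) = True <-> True = True
((r ^ u) | (r -> u)) <-> ((u ^ (r | u)) <-> (((r -> u) ^ (r -> u)) ^ r)) = True <-> True = True
~(((r ^ u) | (r -> u)) <-> ((u ^ (r | u)) <-> (((r -> u) ^ (r -> u)) ^ r))) = ~True = False
(r -> u) -> ~(((r ^ u) | (r -> u)) <-> ((u ^ (r | u)) <-> (((r -> u) ^ (r -> u)) ^ r))) = False -> False = True
~(r <-> (r -> (r -> (u -> r)))) ^ ((r -> u) -> ~(((r ^ u) | (r -> u)) <-> ((u ^ (r | u)) <-> (((r -> u) ^ (r -> u)) ^ r)))) = False ^ True = True

True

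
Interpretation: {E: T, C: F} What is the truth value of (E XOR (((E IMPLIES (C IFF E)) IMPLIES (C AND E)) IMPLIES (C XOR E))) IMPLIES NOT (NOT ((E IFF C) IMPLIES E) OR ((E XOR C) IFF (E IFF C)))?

C IFF E = F IFF T = F
E IMPLIES (C IFF E) = T IMPLIES F = F
C AND E = F AND T = F
(E IMPLIES (C IFF E)) IMPLIES (C AND E) = F IMPLIES F = T
C XOR E = F XOR T = T
((E IMPLIES (C IFF E)) IMPLIES (C AND E)) IMPLIES (C XOR E) = T IMPLIES T = T
E XOR (((E IMPLIES (C IFF E)) IMPLIES (C AND E)) IMPLIES (C XOR E)) = T XOR T = F
E IFF C = T IFF F = F
(E IFF C) IMPLIES E = F IMPLIES T = T
NOT ((E IFF C) IMPLIES E) = NOT T = F
E XOR C = T XOR F = T
E IFF C = T IFF F = F
(E XOR C) IFF (E IFF C) = T IFF F = F
NOT ((E IFF C) IMPLIES E) OR ((E XOR C) IFF (E IFF C)) = F OR F = F
NOT (NOT ((E IFF C) IMPLIES E) OR ((E XOR C) IFF (E IFF C))) = NOT F = T
(E XOR (((E IMPLIES (C IFF E)) IMPLIES (C AND E)) IMPLIES (C XOR E))) IMPLIES NOT (NOT ((E IFF C) IMPLIES E) OR ((E XOR C) IFF (E IFF C))) = F IMPLIES T = T

T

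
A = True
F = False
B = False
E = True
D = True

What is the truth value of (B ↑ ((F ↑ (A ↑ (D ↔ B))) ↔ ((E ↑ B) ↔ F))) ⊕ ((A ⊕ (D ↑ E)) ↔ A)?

False

D ↔ B = True ↔ False = False
A ↑ (D ↔ B) = True ↑ False = True
F ↑ (A ↑ (D ↔ B)) = False ↑ True = True
E ↑ B = True ↑ False = True
(E ↑ B) ↔ F = True ↔ False = False
(F ↑ (A ↑ (D ↔ B))) ↔ ((E ↑ B) ↔ F) = True ↔ False = False
B ↑ ((F ↑ (A ↑ (D ↔ B))) ↔ ((E ↑ B) ↔ F)) = False ↑ False = True
D ↑ E = True ↑ True = False
A ⊕ (D ↑ E) = True ⊕ False = True
(A ⊕ (D ↑ E)) ↔ A = True ↔ True = True
(B ↑ ((F ↑ (A ↑ (D ↔ B))) ↔ ((E ↑ B) ↔ F))) ⊕ ((A ⊕ (D ↑ E)) ↔ A) = True ⊕ True = False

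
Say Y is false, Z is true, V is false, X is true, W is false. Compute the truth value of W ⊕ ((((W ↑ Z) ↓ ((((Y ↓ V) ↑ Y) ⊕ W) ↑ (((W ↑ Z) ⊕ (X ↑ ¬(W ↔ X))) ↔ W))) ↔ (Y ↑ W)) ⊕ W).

W ↑ Z = F ↑ T = T
Y ↓ V = F ↓ F = T
(Y ↓ V) ↑ Y = T ↑ F = T
((Y ↓ V) ↑ Y) ⊕ W = T ⊕ F = T
W ↑ Z = F ↑ T = T
W ↔ X = F ↔ T = F
¬(W ↔ X) = ¬F = T
X ↑ ¬(W ↔ X) = T ↑ T = F
(W ↑ Z) ⊕ (X ↑ ¬(W ↔ X)) = T ⊕ F = T
((W ↑ Z) ⊕ (X ↑ ¬(W ↔ X))) ↔ W = T ↔ F = F
(((Y ↓ V) ↑ Y) ⊕ W) ↑ (((W ↑ Z) ⊕ (X ↑ ¬(W ↔ X))) ↔ W) = T ↑ F = T
(W ↑ Z) ↓ ((((Y ↓ V) ↑ Y) ⊕ W) ↑ (((W ↑ Z) ⊕ (X ↑ ¬(W ↔ X))) ↔ W)) = T ↓ T = F
Y ↑ W = F ↑ F = T
((W ↑ Z) ↓ ((((Y ↓ V) ↑ Y) ⊕ W) ↑ (((W ↑ Z) ⊕ (X ↑ ¬(W ↔ X))) ↔ W))) ↔ (Y ↑ W) = F ↔ T = F
(((W ↑ Z) ↓ ((((Y ↓ V) ↑ Y) ⊕ W) ↑ (((W ↑ Z) ⊕ (X ↑ ¬(W ↔ X))) ↔ W))) ↔ (Y ↑ W)) ⊕ W = F ⊕ F = F
W ⊕ ((((W ↑ Z) ↓ ((((Y ↓ V) ↑ Y) ⊕ W) ↑ (((W ↑ Z) ⊕ (X ↑ ¬(W ↔ X))) ↔ W))) ↔ (Y ↑ W)) ⊕ W) = F ⊕ F = F

F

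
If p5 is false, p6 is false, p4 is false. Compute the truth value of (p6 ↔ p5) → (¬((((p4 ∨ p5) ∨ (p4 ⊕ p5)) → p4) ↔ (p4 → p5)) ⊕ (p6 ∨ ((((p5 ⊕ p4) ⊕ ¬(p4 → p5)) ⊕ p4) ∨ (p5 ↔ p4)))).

Substituting p5=F, p6=F, p4=F:
p6 ↔ p5 = F ↔ F = T
p4 ∨ p5 = F ∨ F = F
p4 ⊕ p5 = F ⊕ F = F
(p4 ∨ p5) ∨ (p4 ⊕ p5) = F ∨ F = F
((p4 ∨ p5) ∨ (p4 ⊕ p5)) → p4 = F → F = T
p4 → p5 = F → F = T
(((p4 ∨ p5) ∨ (p4 ⊕ p5)) → p4) ↔ (p4 → p5) = T ↔ T = T
¬((((p4 ∨ p5) ∨ (p4 ⊕ p5)) → p4) ↔ (p4 → p5)) = ¬T = F
p5 ⊕ p4 = F ⊕ F = F
p4 → p5 = F → F = T
¬(p4 → p5) = ¬T = F
(p5 ⊕ p4) ⊕ ¬(p4 → p5) = F ⊕ F = F
((p5 ⊕ p4) ⊕ ¬(p4 → p5)) ⊕ p4 = F ⊕ F = F
p5 ↔ p4 = F ↔ F = T
(((p5 ⊕ p4) ⊕ ¬(p4 → p5)) ⊕ p4) ∨ (p5 ↔ p4) = F ∨ T = T
p6 ∨ ((((p5 ⊕ p4) ⊕ ¬(p4 → p5)) ⊕ p4) ∨ (p5 ↔ p4)) = F ∨ T = T
¬((((p4 ∨ p5) ∨ (p4 ⊕ p5)) → p4) ↔ (p4 → p5)) ⊕ (p6 ∨ ((((p5 ⊕ p4) ⊕ ¬(p4 → p5)) ⊕ p4) ∨ (p5 ↔ p4))) = F ⊕ T = T
(p6 ↔ p5) → (¬((((p4 ∨ p5) ∨ (p4 ⊕ p5)) → p4) ↔ (p4 → p5)) ⊕ (p6 ∨ ((((p5 ⊕ p4) ⊕ ¬(p4 → p5)) ⊕ p4) ∨ (p5 ↔ p4)))) = T → T = T

T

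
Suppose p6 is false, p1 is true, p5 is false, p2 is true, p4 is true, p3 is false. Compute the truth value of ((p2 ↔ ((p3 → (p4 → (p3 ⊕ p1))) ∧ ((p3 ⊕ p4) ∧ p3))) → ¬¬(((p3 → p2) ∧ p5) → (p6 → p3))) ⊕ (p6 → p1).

Substituting p6=F, p1=T, p5=F, p2=T, p4=T, p3=F:
p3 ⊕ p1 = F ⊕ T = T
p4 → (p3 ⊕ p1) = T → T = T
p3 → (p4 → (p3 ⊕ p1)) = F → T = T
p3 ⊕ p4 = F ⊕ T = T
(p3 ⊕ p4) ∧ p3 = T ∧ F = F
(p3 → (p4 → (p3 ⊕ p1))) ∧ ((p3 ⊕ p4) ∧ p3) = T ∧ F = F
p2 ↔ ((p3 → (p4 → (p3 ⊕ p1))) ∧ ((p3 ⊕ p4) ∧ p3)) = T ↔ F = F
p3 → p2 = F → T = T
(p3 → p2) ∧ p5 = T ∧ F = F
p6 → p3 = F → F = T
((p3 → p2) ∧ p5) → (p6 → p3) = F → T = T
¬(((p3 → p2) ∧ p5) → (p6 → p3)) = ¬T = F
¬¬(((p3 → p2) ∧ p5) → (p6 → p3)) = ¬F = T
(p2 ↔ ((p3 → (p4 → (p3 ⊕ p1))) ∧ ((p3 ⊕ p4) ∧ p3))) → ¬¬(((p3 → p2) ∧ p5) → (p6 → p3)) = F → T = T
p6 → p1 = F → T = T
((p2 ↔ ((p3 → (p4 → (p3 ⊕ p1))) ∧ ((p3 ⊕ p4) ∧ p3))) → ¬¬(((p3 → p2) ∧ p5) → (p6 → p3))) ⊕ (p6 → p1) = T ⊕ T = F

F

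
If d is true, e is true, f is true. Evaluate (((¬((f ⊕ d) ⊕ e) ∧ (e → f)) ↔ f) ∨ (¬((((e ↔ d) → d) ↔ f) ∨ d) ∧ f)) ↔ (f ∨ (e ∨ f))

F

Substituting d=T, e=T, f=T:
f ⊕ d = T ⊕ T = F
(f ⊕ d) ⊕ e = F ⊕ T = T
¬((f ⊕ d) ⊕ e) = ¬T = F
e → f = T → T = T
¬((f ⊕ d) ⊕ e) ∧ (e → f) = F ∧ T = F
(¬((f ⊕ d) ⊕ e) ∧ (e → f)) ↔ f = F ↔ T = F
e ↔ d = T ↔ T = T
(e ↔ d) → d = T → T = T
((e ↔ d) → d) ↔ f = T ↔ T = T
(((e ↔ d) → d) ↔ f) ∨ d = T ∨ T = T
¬((((e ↔ d) → d) ↔ f) ∨ d) = ¬T = F
¬((((e ↔ d) → d) ↔ f) ∨ d) ∧ f = F ∧ T = F
((¬((f ⊕ d) ⊕ e) ∧ (e → f)) ↔ f) ∨ (¬((((e ↔ d) → d) ↔ f) ∨ d) ∧ f) = F ∨ F = F
e ∨ f = T ∨ T = T
f ∨ (e ∨ f) = T ∨ T = T
(((¬((f ⊕ d) ⊕ e) ∧ (e → f)) ↔ f) ∨ (¬((((e ↔ d) → d) ↔ f) ∨ d) ∧ f)) ↔ (f ∨ (e ∨ f)) = F ↔ T = F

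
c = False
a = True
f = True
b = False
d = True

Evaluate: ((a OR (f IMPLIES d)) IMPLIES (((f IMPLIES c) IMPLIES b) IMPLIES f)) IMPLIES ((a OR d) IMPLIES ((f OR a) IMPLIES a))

f IMPLIES d = True IMPLIES True = True
a OR (f IMPLIES d) = True OR True = True
f IMPLIES c = True IMPLIES False = False
(f IMPLIES c) IMPLIES b = False IMPLIES False = True
((f IMPLIES c) IMPLIES b) IMPLIES f = True IMPLIES True = True
(a OR (f IMPLIES d)) IMPLIES (((f IMPLIES c) IMPLIES b) IMPLIES f) = True IMPLIES True = True
a OR d = True OR True = True
f OR a = True OR True = True
(f OR a) IMPLIES a = True IMPLIES True = True
(a OR d) IMPLIES ((f OR a) IMPLIES a) = True IMPLIES True = True
((a OR (f IMPLIES d)) IMPLIES (((f IMPLIES c) IMPLIES b) IMPLIES f)) IMPLIES ((a OR d) IMPLIES ((f OR a) IMPLIES a)) = True IMPLIES True = True

True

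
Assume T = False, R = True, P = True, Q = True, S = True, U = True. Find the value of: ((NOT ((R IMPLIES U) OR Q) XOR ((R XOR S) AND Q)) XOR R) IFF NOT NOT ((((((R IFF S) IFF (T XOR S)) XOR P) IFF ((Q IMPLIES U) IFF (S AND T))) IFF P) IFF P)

True

Substituting T=False, R=True, P=True, Q=True, S=True, U=True:
R IMPLIES U = True IMPLIES True = True
(R IMPLIES U) OR Q = True OR True = True
NOT ((R IMPLIES U) OR Q) = NOT True = False
R XOR S = True XOR True = False
(R XOR S) AND Q = False AND True = False
NOT ((R IMPLIES U) OR Q) XOR ((R XOR S) AND Q) = False XOR False = False
(NOT ((R IMPLIES U) OR Q) XOR ((R XOR S) AND Q)) XOR R = False XOR True = True
R IFF S = True IFF True = True
T XOR S = False XOR True = True
(R IFF S) IFF (T XOR S) = True IFF True = True
((R IFF S) IFF (T XOR S)) XOR P = True XOR True = False
Q IMPLIES U = True IMPLIES True = True
S AND T = True AND False = False
(Q IMPLIES U) IFF (S AND T) = True IFF False = False
(((R IFF S) IFF (T XOR S)) XOR P) IFF ((Q IMPLIES U) IFF (S AND T)) = False IFF False = True
((((R IFF S) IFF (T XOR S)) XOR P) IFF ((Q IMPLIES U) IFF (S AND T))) IFF P = True IFF True = True
(((((R IFF S) IFF (T XOR S)) XOR P) IFF ((Q IMPLIES U) IFF (S AND T))) IFF P) IFF P = True IFF True = True
NOT ((((((R IFF S) IFF (T XOR S)) XOR P) IFF ((Q IMPLIES U) IFF (S AND T))) IFF P) IFF P) = NOT True = False
NOT NOT ((((((R IFF S) IFF (T XOR S)) XOR P) IFF ((Q IMPLIES U) IFF (S AND T))) IFF P) IFF P) = NOT False = True
((NOT ((R IMPLIES U) OR Q) XOR ((R XOR S) AND Q)) XOR R) IFF NOT NOT ((((((R IFF S) IFF (T XOR S)) XOR P) IFF ((Q IMPLIES U) IFF (S AND T))) IFF P) IFF P) = True IFF True = True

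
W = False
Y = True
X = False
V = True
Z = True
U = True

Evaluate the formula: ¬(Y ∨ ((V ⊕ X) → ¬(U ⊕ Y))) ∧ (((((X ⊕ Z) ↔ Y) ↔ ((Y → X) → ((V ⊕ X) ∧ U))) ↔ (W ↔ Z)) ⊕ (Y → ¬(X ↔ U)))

V ⊕ X = True ⊕ False = True
U ⊕ Y = True ⊕ True = False
¬(U ⊕ Y) = ¬False = True
(V ⊕ X) → ¬(U ⊕ Y) = True → True = True
Y ∨ ((V ⊕ X) → ¬(U ⊕ Y)) = True ∨ True = True
¬(Y ∨ ((V ⊕ X) → ¬(U ⊕ Y))) = ¬True = False
X ⊕ Z = False ⊕ True = True
(X ⊕ Z) ↔ Y = True ↔ True = True
Y → X = True → False = False
V ⊕ X = True ⊕ False = True
(V ⊕ X) ∧ U = True ∧ True = True
(Y → X) → ((V ⊕ X) ∧ U) = False → True = True
((X ⊕ Z) ↔ Y) ↔ ((Y → X) → ((V ⊕ X) ∧ U)) = True ↔ True = True
W ↔ Z = False ↔ True = False
(((X ⊕ Z) ↔ Y) ↔ ((Y → X) → ((V ⊕ X) ∧ U))) ↔ (W ↔ Z) = True ↔ False = False
X ↔ U = False ↔ True = False
¬(X ↔ U) = ¬False = True
Y → ¬(X ↔ U) = True → True = True
((((X ⊕ Z) ↔ Y) ↔ ((Y → X) → ((V ⊕ X) ∧ U))) ↔ (W ↔ Z)) ⊕ (Y → ¬(X ↔ U)) = False ⊕ True = True
¬(Y ∨ ((V ⊕ X) → ¬(U ⊕ Y))) ∧ (((((X ⊕ Z) ↔ Y) ↔ ((Y → X) → ((V ⊕ X) ∧ U))) ↔ (W ↔ Z)) ⊕ (Y → ¬(X ↔ U))) = False ∧ True = False

False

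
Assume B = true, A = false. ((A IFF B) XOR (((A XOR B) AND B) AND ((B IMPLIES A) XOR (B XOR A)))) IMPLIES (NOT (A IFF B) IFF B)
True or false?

true

A IFF B = false IFF true = false
A XOR B = false XOR true = true
(A XOR B) AND B = true AND true = true
B IMPLIES A = true IMPLIES false = false
B XOR A = true XOR false = true
(B IMPLIES A) XOR (B XOR A) = false XOR true = true
((A XOR B) AND B) AND ((B IMPLIES A) XOR (B XOR A)) = true AND true = true
(A IFF B) XOR (((A XOR B) AND B) AND ((B IMPLIES A) XOR (B XOR A))) = false XOR true = true
A IFF B = false IFF true = false
NOT (A IFF B) = NOT false = true
NOT (A IFF B) IFF B = true IFF true = true
((A IFF B) XOR (((A XOR B) AND B) AND ((B IMPLIES A) XOR (B XOR A)))) IMPLIES (NOT (A IFF B) IFF B) = true IMPLIES true = true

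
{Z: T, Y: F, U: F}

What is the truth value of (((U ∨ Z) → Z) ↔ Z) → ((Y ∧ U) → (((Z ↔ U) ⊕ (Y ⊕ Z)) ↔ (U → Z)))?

U ∨ Z = F ∨ T = T
(U ∨ Z) → Z = T → T = T
((U ∨ Z) → Z) ↔ Z = T ↔ T = T
Y ∧ U = F ∧ F = F
Z ↔ U = T ↔ F = F
Y ⊕ Z = F ⊕ T = T
(Z ↔ U) ⊕ (Y ⊕ Z) = F ⊕ T = T
U → Z = F → T = T
((Z ↔ U) ⊕ (Y ⊕ Z)) ↔ (U → Z) = T ↔ T = T
(Y ∧ U) → (((Z ↔ U) ⊕ (Y ⊕ Z)) ↔ (U → Z)) = F → T = T
(((U ∨ Z) → Z) ↔ Z) → ((Y ∧ U) → (((Z ↔ U) ⊕ (Y ⊕ Z)) ↔ (U → Z))) = T → T = T

T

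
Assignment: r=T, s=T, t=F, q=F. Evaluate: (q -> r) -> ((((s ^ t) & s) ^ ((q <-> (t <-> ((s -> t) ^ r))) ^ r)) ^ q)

T

q -> r = F -> T = T
s ^ t = T ^ F = T
(s ^ t) & s = T & T = T
s -> t = T -> F = F
(s -> t) ^ r = F ^ T = T
t <-> ((s -> t) ^ r) = F <-> T = F
q <-> (t <-> ((s -> t) ^ r)) = F <-> F = T
(q <-> (t <-> ((s -> t) ^ r))) ^ r = T ^ T = F
((s ^ t) & s) ^ ((q <-> (t <-> ((s -> t) ^ r))) ^ r) = T ^ F = T
(((s ^ t) & s) ^ ((q <-> (t <-> ((s -> t) ^ r))) ^ r)) ^ q = T ^ F = T
(q -> r) -> ((((s ^ t) & s) ^ ((q <-> (t <-> ((s -> t) ^ r))) ^ r)) ^ q) = T -> T = T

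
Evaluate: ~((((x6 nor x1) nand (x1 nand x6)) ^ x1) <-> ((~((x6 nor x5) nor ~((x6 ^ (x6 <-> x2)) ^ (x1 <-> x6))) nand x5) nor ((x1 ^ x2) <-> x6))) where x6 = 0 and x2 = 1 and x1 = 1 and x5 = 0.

0

Substituting x6=0, x2=1, x1=1, x5=0:
x6 nor x1 = 0 nor 1 = 0
x1 nand x6 = 1 nand 0 = 1
(x6 nor x1) nand (x1 nand x6) = 0 nand 1 = 1
((x6 nor x1) nand (x1 nand x6)) ^ x1 = 1 ^ 1 = 0
x6 nor x5 = 0 nor 0 = 1
x6 <-> x2 = 0 <-> 1 = 0
x6 ^ (x6 <-> x2) = 0 ^ 0 = 0
x1 <-> x6 = 1 <-> 0 = 0
(x6 ^ (x6 <-> x2)) ^ (x1 <-> x6) = 0 ^ 0 = 0
~((x6 ^ (x6 <-> x2)) ^ (x1 <-> x6)) = ~0 = 1
(x6 nor x5) nor ~((x6 ^ (x6 <-> x2)) ^ (x1 <-> x6)) = 1 nor 1 = 0
~((x6 nor x5) nor ~((x6 ^ (x6 <-> x2)) ^ (x1 <-> x6))) = ~0 = 1
~((x6 nor x5) nor ~((x6 ^ (x6 <-> x2)) ^ (x1 <-> x6))) nand x5 = 1 nand 0 = 1
x1 ^ x2 = 1 ^ 1 = 0
(x1 ^ x2) <-> x6 = 0 <-> 0 = 1
(~((x6 nor x5) nor ~((x6 ^ (x6 <-> x2)) ^ (x1 <-> x6))) nand x5) nor ((x1 ^ x2) <-> x6) = 1 nor 1 = 0
(((x6 nor x1) nand (x1 nand x6)) ^ x1) <-> ((~((x6 nor x5) nor ~((x6 ^ (x6 <-> x2)) ^ (x1 <-> x6))) nand x5) nor ((x1 ^ x2) <-> x6)) = 0 <-> 0 = 1
~((((x6 nor x1) nand (x1 nand x6)) ^ x1) <-> ((~((x6 nor x5) nor ~((x6 ^ (x6 <-> x2)) ^ (x1 <-> x6))) nand x5) nor ((x1 ^ x2) <-> x6))) = ~1 = 0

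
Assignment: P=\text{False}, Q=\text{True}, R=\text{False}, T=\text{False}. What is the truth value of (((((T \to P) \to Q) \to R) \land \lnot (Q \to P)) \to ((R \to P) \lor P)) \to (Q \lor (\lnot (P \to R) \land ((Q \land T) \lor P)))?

\text{True}

Substituting P=\text{False}, Q=\text{True}, R=\text{False}, T=\text{False}:
T \to P = \text{False} \to \text{False} = \text{True}
(T \to P) \to Q = \text{True} \to \text{True} = \text{True}
((T \to P) \to Q) \to R = \text{True} \to \text{False} = \text{False}
Q \to P = \text{True} \to \text{False} = \text{False}
\lnot (Q \to P) = \lnot \text{False} = \text{True}
(((T \to P) \to Q) \to R) \land \lnot (Q \to P) = \text{False} \land \text{True} = \text{False}
R \to P = \text{False} \to \text{False} = \text{True}
(R \to P) \lor P = \text{True} \lor \text{False} = \text{True}
((((T \to P) \to Q) \to R) \land \lnot (Q \to P)) \to ((R \to P) \lor P) = \text{False} \to \text{True} = \text{True}
P \to R = \text{False} \to \text{False} = \text{True}
\lnot (P \to R) = \lnot \text{True} = \text{False}
Q \land T = \text{True} \land \text{False} = \text{False}
(Q \land T) \lor P = \text{False} \lor \text{False} = \text{False}
\lnot (P \to R) \land ((Q \land T) \lor P) = \text{False} \land \text{False} = \text{False}
Q \lor (\lnot (P \to R) \land ((Q \land T) \lor P)) = \text{True} \lor \text{False} = \text{True}
(((((T \to P) \to Q) \to R) \land \lnot (Q \to P)) \to ((R \to P) \lor P)) \to (Q \lor (\lnot (P \to R) \land ((Q \land T) \lor P))) = \text{True} \to \text{True} = \text{True}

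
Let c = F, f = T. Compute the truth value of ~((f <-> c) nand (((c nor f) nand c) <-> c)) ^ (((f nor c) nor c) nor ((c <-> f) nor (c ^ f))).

F

f <-> c = T <-> F = F
c nor f = F nor T = F
(c nor f) nand c = F nand F = T
((c nor f) nand c) <-> c = T <-> F = F
(f <-> c) nand (((c nor f) nand c) <-> c) = F nand F = T
~((f <-> c) nand (((c nor f) nand c) <-> c)) = ~T = F
f nor c = T nor F = F
(f nor c) nor c = F nor F = T
c <-> f = F <-> T = F
c ^ f = F ^ T = T
(c <-> f) nor (c ^ f) = F nor T = F
((f nor c) nor c) nor ((c <-> f) nor (c ^ f)) = T nor F = F
~((f <-> c) nand (((c nor f) nand c) <-> c)) ^ (((f nor c) nor c) nor ((c <-> f) nor (c ^ f))) = F ^ F = F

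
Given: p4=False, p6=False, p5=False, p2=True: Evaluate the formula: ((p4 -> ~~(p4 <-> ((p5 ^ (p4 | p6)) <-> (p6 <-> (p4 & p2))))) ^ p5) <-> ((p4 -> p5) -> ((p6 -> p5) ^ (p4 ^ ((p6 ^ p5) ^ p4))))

p4 | p6 = False | False = False
p5 ^ (p4 | p6) = False ^ False = False
p4 & p2 = False & True = False
p6 <-> (p4 & p2) = False <-> False = True
(p5 ^ (p4 | p6)) <-> (p6 <-> (p4 & p2)) = False <-> True = False
p4 <-> ((p5 ^ (p4 | p6)) <-> (p6 <-> (p4 & p2))) = False <-> False = True
~(p4 <-> ((p5 ^ (p4 | p6)) <-> (p6 <-> (p4 & p2)))) = ~True = False
~~(p4 <-> ((p5 ^ (p4 | p6)) <-> (p6 <-> (p4 & p2)))) = ~False = True
p4 -> ~~(p4 <-> ((p5 ^ (p4 | p6)) <-> (p6 <-> (p4 & p2)))) = False -> True = True
(p4 -> ~~(p4 <-> ((p5 ^ (p4 | p6)) <-> (p6 <-> (p4 & p2))))) ^ p5 = True ^ False = True
p4 -> p5 = False -> False = True
p6 -> p5 = False -> False = True
p6 ^ p5 = False ^ False = False
(p6 ^ p5) ^ p4 = False ^ False = False
p4 ^ ((p6 ^ p5) ^ p4) = False ^ False = False
(p6 -> p5) ^ (p4 ^ ((p6 ^ p5) ^ p4)) = True ^ False = True
(p4 -> p5) -> ((p6 -> p5) ^ (p4 ^ ((p6 ^ p5) ^ p4))) = True -> True = True
((p4 -> ~~(p4 <-> ((p5 ^ (p4 | p6)) <-> (p6 <-> (p4 & p2))))) ^ p5) <-> ((p4 -> p5) -> ((p6 -> p5) ^ (p4 ^ ((p6 ^ p5) ^ p4)))) = True <-> True = True

True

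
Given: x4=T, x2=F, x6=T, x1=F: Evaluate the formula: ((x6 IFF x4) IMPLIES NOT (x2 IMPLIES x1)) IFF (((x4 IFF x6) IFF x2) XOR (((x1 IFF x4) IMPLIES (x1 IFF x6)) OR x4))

F

x6 IFF x4 = T IFF T = T
x2 IMPLIES x1 = F IMPLIES F = T
NOT (x2 IMPLIES x1) = NOT T = F
(x6 IFF x4) IMPLIES NOT (x2 IMPLIES x1) = T IMPLIES F = F
x4 IFF x6 = T IFF T = T
(x4 IFF x6) IFF x2 = T IFF F = F
x1 IFF x4 = F IFF T = F
x1 IFF x6 = F IFF T = F
(x1 IFF x4) IMPLIES (x1 IFF x6) = F IMPLIES F = T
((x1 IFF x4) IMPLIES (x1 IFF x6)) OR x4 = T OR T = T
((x4 IFF x6) IFF x2) XOR (((x1 IFF x4) IMPLIES (x1 IFF x6)) OR x4) = F XOR T = T
((x6 IFF x4) IMPLIES NOT (x2 IMPLIES x1)) IFF (((x4 IFF x6) IFF x2) XOR (((x1 IFF x4) IMPLIES (x1 IFF x6)) OR x4)) = F IFF T = F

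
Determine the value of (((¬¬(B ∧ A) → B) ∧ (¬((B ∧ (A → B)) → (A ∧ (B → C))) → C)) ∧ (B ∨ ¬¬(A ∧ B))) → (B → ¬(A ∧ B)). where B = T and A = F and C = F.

B ∧ A = T ∧ F = F
¬(B ∧ A) = ¬F = T
¬¬(B ∧ A) = ¬T = F
¬¬(B ∧ A) → B = F → T = T
A → B = F → T = T
B ∧ (A → B) = T ∧ T = T
B → C = T → F = F
A ∧ (B → C) = F ∧ F = F
(B ∧ (A → B)) → (A ∧ (B → C)) = T → F = F
¬((B ∧ (A → B)) → (A ∧ (B → C))) = ¬F = T
¬((B ∧ (A → B)) → (A ∧ (B → C))) → C = T → F = F
(¬¬(B ∧ A) → B) ∧ (¬((B ∧ (A → B)) → (A ∧ (B → C))) → C) = T ∧ F = F
A ∧ B = F ∧ T = F
¬(A ∧ B) = ¬F = T
¬¬(A ∧ B) = ¬T = F
B ∨ ¬¬(A ∧ B) = T ∨ F = T
((¬¬(B ∧ A) → B) ∧ (¬((B ∧ (A → B)) → (A ∧ (B → C))) → C)) ∧ (B ∨ ¬¬(A ∧ B)) = F ∧ T = F
A ∧ B = F ∧ T = F
¬(A ∧ B) = ¬F = T
B → ¬(A ∧ B) = T → T = T
(((¬¬(B ∧ A) → B) ∧ (¬((B ∧ (A → B)) → (A ∧ (B → C))) → C)) ∧ (B ∨ ¬¬(A ∧ B))) → (B → ¬(A ∧ B)) = F → T = T

T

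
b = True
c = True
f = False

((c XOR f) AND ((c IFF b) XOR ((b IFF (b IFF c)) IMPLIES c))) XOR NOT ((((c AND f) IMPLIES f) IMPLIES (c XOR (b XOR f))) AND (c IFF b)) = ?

c XOR f = True XOR False = True
c IFF b = True IFF True = True
b IFF c = True IFF True = True
b IFF (b IFF c) = True IFF True = True
(b IFF (b IFF c)) IMPLIES c = True IMPLIES True = True
(c IFF b) XOR ((b IFF (b IFF c)) IMPLIES c) = True XOR True = False
(c XOR f) AND ((c IFF b) XOR ((b IFF (b IFF c)) IMPLIES c)) = True AND False = False
c AND f = True AND False = False
(c AND f) IMPLIES f = False IMPLIES False = True
b XOR f = True XOR False = True
c XOR (b XOR f) = True XOR True = False
((c AND f) IMPLIES f) IMPLIES (c XOR (b XOR f)) = True IMPLIES False = False
c IFF b = True IFF True = True
(((c AND f) IMPLIES f) IMPLIES (c XOR (b XOR f))) AND (c IFF b) = False AND True = False
NOT ((((c AND f) IMPLIES f) IMPLIES (c XOR (b XOR f))) AND (c IFF b)) = NOT False = True
((c XOR f) AND ((c IFF b) XOR ((b IFF (b IFF c)) IMPLIES c))) XOR NOT ((((c AND f) IMPLIES f) IMPLIES (c XOR (b XOR f))) AND (c IFF b)) = False XOR True = True

True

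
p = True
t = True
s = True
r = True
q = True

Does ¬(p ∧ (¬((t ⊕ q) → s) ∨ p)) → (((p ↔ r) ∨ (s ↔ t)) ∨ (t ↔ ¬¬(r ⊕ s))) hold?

Substituting p=True, t=True, s=True, r=True, q=True:
t ⊕ q = True ⊕ True = False
(t ⊕ q) → s = False → True = True
¬((t ⊕ q) → s) = ¬True = False
¬((t ⊕ q) → s) ∨ p = False ∨ True = True
p ∧ (¬((t ⊕ q) → s) ∨ p) = True ∧ True = True
¬(p ∧ (¬((t ⊕ q) → s) ∨ p)) = ¬True = False
p ↔ r = True ↔ True = True
s ↔ t = True ↔ True = True
(p ↔ r) ∨ (s ↔ t) = True ∨ True = True
r ⊕ s = True ⊕ True = False
¬(r ⊕ s) = ¬False = True
¬¬(r ⊕ s) = ¬True = False
t ↔ ¬¬(r ⊕ s) = True ↔ False = False
((p ↔ r) ∨ (s ↔ t)) ∨ (t ↔ ¬¬(r ⊕ s)) = True ∨ False = True
¬(p ∧ (¬((t ⊕ q) → s) ∨ p)) → (((p ↔ r) ∨ (s ↔ t)) ∨ (t ↔ ¬¬(r ⊕ s))) = False → True = True

True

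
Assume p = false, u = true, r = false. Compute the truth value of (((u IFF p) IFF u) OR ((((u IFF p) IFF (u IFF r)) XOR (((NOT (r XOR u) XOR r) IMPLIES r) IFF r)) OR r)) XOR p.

true

Substituting p=false, u=true, r=false:
u IFF p = true IFF false = false
(u IFF p) IFF u = false IFF true = false
u IFF p = true IFF false = false
u IFF r = true IFF false = false
(u IFF p) IFF (u IFF r) = false IFF false = true
r XOR u = false XOR true = true
NOT (r XOR u) = NOT true = false
NOT (r XOR u) XOR r = false XOR false = false
(NOT (r XOR u) XOR r) IMPLIES r = false IMPLIES false = true
((NOT (r XOR u) XOR r) IMPLIES r) IFF r = true IFF false = false
((u IFF p) IFF (u IFF r)) XOR (((NOT (r XOR u) XOR r) IMPLIES r) IFF r) = true XOR false = true
(((u IFF p) IFF (u IFF r)) XOR (((NOT (r XOR u) XOR r) IMPLIES r) IFF r)) OR r = true OR false = true
((u IFF p) IFF u) OR ((((u IFF p) IFF (u IFF r)) XOR (((NOT (r XOR u) XOR r) IMPLIES r) IFF r)) OR r) = false OR true = true
(((u IFF p) IFF u) OR ((((u IFF p) IFF (u IFF r)) XOR (((NOT (r XOR u) XOR r) IMPLIES r) IFF r)) OR r)) XOR p = true XOR false = true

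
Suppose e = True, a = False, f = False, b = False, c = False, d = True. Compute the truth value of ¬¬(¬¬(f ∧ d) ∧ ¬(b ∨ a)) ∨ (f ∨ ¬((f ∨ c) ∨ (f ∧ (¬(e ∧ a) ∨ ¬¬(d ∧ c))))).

Substituting e=True, a=False, f=False, b=False, c=False, d=True:
f ∧ d = False ∧ True = False
¬(f ∧ d) = ¬False = True
¬¬(f ∧ d) = ¬True = False
b ∨ a = False ∨ False = False
¬(b ∨ a) = ¬False = True
¬¬(f ∧ d) ∧ ¬(b ∨ a) = False ∧ True = False
¬(¬¬(f ∧ d) ∧ ¬(b ∨ a)) = ¬False = True
¬¬(¬¬(f ∧ d) ∧ ¬(b ∨ a)) = ¬True = False
f ∨ c = False ∨ False = False
e ∧ a = True ∧ False = False
¬(e ∧ a) = ¬False = True
d ∧ c = True ∧ False = False
¬(d ∧ c) = ¬False = True
¬¬(d ∧ c) = ¬True = False
¬(e ∧ a) ∨ ¬¬(d ∧ c) = True ∨ False = True
f ∧ (¬(e ∧ a) ∨ ¬¬(d ∧ c)) = False ∧ True = False
(f ∨ c) ∨ (f ∧ (¬(e ∧ a) ∨ ¬¬(d ∧ c))) = False ∨ False = False
¬((f ∨ c) ∨ (f ∧ (¬(e ∧ a) ∨ ¬¬(d ∧ c)))) = ¬False = True
f ∨ ¬((f ∨ c) ∨ (f ∧ (¬(e ∧ a) ∨ ¬¬(d ∧ c)))) = False ∨ True = True
¬¬(¬¬(f ∧ d) ∧ ¬(b ∨ a)) ∨ (f ∨ ¬((f ∨ c) ∨ (f ∧ (¬(e ∧ a) ∨ ¬¬(d ∧ c))))) = False ∨ True = True

True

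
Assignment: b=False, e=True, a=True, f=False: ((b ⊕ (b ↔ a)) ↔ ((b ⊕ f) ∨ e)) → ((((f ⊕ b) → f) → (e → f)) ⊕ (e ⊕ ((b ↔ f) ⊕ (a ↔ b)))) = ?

True

b ↔ a = False ↔ True = False
b ⊕ (b ↔ a) = False ⊕ False = False
b ⊕ f = False ⊕ False = False
(b ⊕ f) ∨ e = False ∨ True = True
(b ⊕ (b ↔ a)) ↔ ((b ⊕ f) ∨ e) = False ↔ True = False
f ⊕ b = False ⊕ False = False
(f ⊕ b) → f = False → False = True
e → f = True → False = False
((f ⊕ b) → f) → (e → f) = True → False = False
b ↔ f = False ↔ False = True
a ↔ b = True ↔ False = False
(b ↔ f) ⊕ (a ↔ b) = True ⊕ False = True
e ⊕ ((b ↔ f) ⊕ (a ↔ b)) = True ⊕ True = False
(((f ⊕ b) → f) → (e → f)) ⊕ (e ⊕ ((b ↔ f) ⊕ (a ↔ b))) = False ⊕ False = False
((b ⊕ (b ↔ a)) ↔ ((b ⊕ f) ∨ e)) → ((((f ⊕ b) → f) → (e → f)) ⊕ (e ⊕ ((b ↔ f) ⊕ (a ↔ b)))) = False → False = True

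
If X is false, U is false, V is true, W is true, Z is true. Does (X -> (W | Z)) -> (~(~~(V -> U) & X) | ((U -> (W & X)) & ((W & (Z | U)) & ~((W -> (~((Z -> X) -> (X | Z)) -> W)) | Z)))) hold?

W | Z = True | True = True
X -> (W | Z) = False -> True = True
V -> U = True -> False = False
~(V -> U) = ~False = True
~~(V -> U) = ~True = False
~~(V -> U) & X = False & False = False
~(~~(V -> U) & X) = ~False = True
W & X = True & False = False
U -> (W & X) = False -> False = True
Z | U = True | False = True
W & (Z | U) = True & True = True
Z -> X = True -> False = False
X | Z = False | True = True
(Z -> X) -> (X | Z) = False -> True = True
~((Z -> X) -> (X | Z)) = ~True = False
~((Z -> X) -> (X | Z)) -> W = False -> True = True
W -> (~((Z -> X) -> (X | Z)) -> W) = True -> True = True
(W -> (~((Z -> X) -> (X | Z)) -> W)) | Z = True | True = True
~((W -> (~((Z -> X) -> (X | Z)) -> W)) | Z) = ~True = False
(W & (Z | U)) & ~((W -> (~((Z -> X) -> (X | Z)) -> W)) | Z) = True & False = False
(U -> (W & X)) & ((W & (Z | U)) & ~((W -> (~((Z -> X) -> (X | Z)) -> W)) | Z)) = True & False = False
~(~~(V -> U) & X) | ((U -> (W & X)) & ((W & (Z | U)) & ~((W -> (~((Z -> X) -> (X | Z)) -> W)) | Z))) = True | False = True
(X -> (W | Z)) -> (~(~~(V -> U) & X) | ((U -> (W & X)) & ((W & (Z | U)) & ~((W -> (~((Z -> X) -> (X | Z)) -> W)) | Z)))) = True -> True = True

True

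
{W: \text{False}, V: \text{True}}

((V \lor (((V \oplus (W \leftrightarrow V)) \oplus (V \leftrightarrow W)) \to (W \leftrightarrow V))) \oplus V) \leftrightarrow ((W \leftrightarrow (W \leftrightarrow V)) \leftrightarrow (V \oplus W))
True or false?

Substituting W=\text{False}, V=\text{True}:
W \leftrightarrow V = \text{False} \leftrightarrow \text{True} = \text{False}
V \oplus (W \leftrightarrow V) = \text{True} \oplus \text{False} = \text{True}
V \leftrightarrow W = \text{True} \leftrightarrow \text{False} = \text{False}
(V \oplus (W \leftrightarrow V)) \oplus (V \leftrightarrow W) = \text{True} \oplus \text{False} = \text{True}
W \leftrightarrow V = \text{False} \leftrightarrow \text{True} = \text{False}
((V \oplus (W \leftrightarrow V)) \oplus (V \leftrightarrow W)) \to (W \leftrightarrow V) = \text{True} \to \text{False} = \text{False}
V \lor (((V \oplus (W \leftrightarrow V)) \oplus (V \leftrightarrow W)) \to (W \leftrightarrow V)) = \text{True} \lor \text{False} = \text{True}
(V \lor (((V \oplus (W \leftrightarrow V)) \oplus (V \leftrightarrow W)) \to (W \leftrightarrow V))) \oplus V = \text{True} \oplus \text{True} = \text{False}
W \leftrightarrow V = \text{False} \leftrightarrow \text{True} = \text{False}
W \leftrightarrow (W \leftrightarrow V) = \text{False} \leftrightarrow \text{False} = \text{True}
V \oplus W = \text{True} \oplus \text{False} = \text{True}
(W \leftrightarrow (W \leftrightarrow V)) \leftrightarrow (V \oplus W) = \text{True} \leftrightarrow \text{True} = \text{True}
((V \lor (((V \oplus (W \leftrightarrow V)) \oplus (V \leftrightarrow W)) \to (W \leftrightarrow V))) \oplus V) \leftrightarrow ((W \leftrightarrow (W \leftrightarrow V)) \leftrightarrow (V \oplus W)) = \text{False} \leftrightarrow \text{True} = \text{False}

\text{False}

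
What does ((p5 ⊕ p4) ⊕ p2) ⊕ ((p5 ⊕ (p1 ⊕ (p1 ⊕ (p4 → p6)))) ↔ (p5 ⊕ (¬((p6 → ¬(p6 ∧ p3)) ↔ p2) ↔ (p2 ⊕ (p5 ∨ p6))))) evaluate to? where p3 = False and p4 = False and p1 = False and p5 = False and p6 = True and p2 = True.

False

p5 ⊕ p4 = False ⊕ False = False
(p5 ⊕ p4) ⊕ p2 = False ⊕ True = True
p4 → p6 = False → True = True
p1 ⊕ (p4 → p6) = False ⊕ True = True
p1 ⊕ (p1 ⊕ (p4 → p6)) = False ⊕ True = True
p5 ⊕ (p1 ⊕ (p1 ⊕ (p4 → p6))) = False ⊕ True = True
p6 ∧ p3 = True ∧ False = False
¬(p6 ∧ p3) = ¬False = True
p6 → ¬(p6 ∧ p3) = True → True = True
(p6 → ¬(p6 ∧ p3)) ↔ p2 = True ↔ True = True
¬((p6 → ¬(p6 ∧ p3)) ↔ p2) = ¬True = False
p5 ∨ p6 = False ∨ True = True
p2 ⊕ (p5 ∨ p6) = True ⊕ True = False
¬((p6 → ¬(p6 ∧ p3)) ↔ p2) ↔ (p2 ⊕ (p5 ∨ p6)) = False ↔ False = True
p5 ⊕ (¬((p6 → ¬(p6 ∧ p3)) ↔ p2) ↔ (p2 ⊕ (p5 ∨ p6))) = False ⊕ True = True
(p5 ⊕ (p1 ⊕ (p1 ⊕ (p4 → p6)))) ↔ (p5 ⊕ (¬((p6 → ¬(p6 ∧ p3)) ↔ p2) ↔ (p2 ⊕ (p5 ∨ p6)))) = True ↔ True = True
((p5 ⊕ p4) ⊕ p2) ⊕ ((p5 ⊕ (p1 ⊕ (p1 ⊕ (p4 → p6)))) ↔ (p5 ⊕ (¬((p6 → ¬(p6 ∧ p3)) ↔ p2) ↔ (p2 ⊕ (p5 ∨ p6))))) = True ⊕ True = False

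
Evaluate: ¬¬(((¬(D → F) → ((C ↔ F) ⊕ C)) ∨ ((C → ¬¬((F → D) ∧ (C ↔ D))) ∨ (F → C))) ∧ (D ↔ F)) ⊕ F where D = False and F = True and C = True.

Substituting D=False, F=True, C=True:
D → F = False → True = True
¬(D → F) = ¬True = False
C ↔ F = True ↔ True = True
(C ↔ F) ⊕ C = True ⊕ True = False
¬(D → F) → ((C ↔ F) ⊕ C) = False → False = True
F → D = True → False = False
C ↔ D = True ↔ False = False
(F → D) ∧ (C ↔ D) = False ∧ False = False
¬((F → D) ∧ (C ↔ D)) = ¬False = True
¬¬((F → D) ∧ (C ↔ D)) = ¬True = False
C → ¬¬((F → D) ∧ (C ↔ D)) = True → False = False
F → C = True → True = True
(C → ¬¬((F → D) ∧ (C ↔ D))) ∨ (F → C) = False ∨ True = True
(¬(D → F) → ((C ↔ F) ⊕ C)) ∨ ((C → ¬¬((F → D) ∧ (C ↔ D))) ∨ (F → C)) = True ∨ True = True
D ↔ F = False ↔ True = False
((¬(D → F) → ((C ↔ F) ⊕ C)) ∨ ((C → ¬¬((F → D) ∧ (C ↔ D))) ∨ (F → C))) ∧ (D ↔ F) = True ∧ False = False
¬(((¬(D → F) → ((C ↔ F) ⊕ C)) ∨ ((C → ¬¬((F → D) ∧ (C ↔ D))) ∨ (F → C))) ∧ (D ↔ F)) = ¬False = True
¬¬(((¬(D → F) → ((C ↔ F) ⊕ C)) ∨ ((C → ¬¬((F → D) ∧ (C ↔ D))) ∨ (F → C))) ∧ (D ↔ F)) = ¬True = False
¬¬(((¬(D → F) → ((C ↔ F) ⊕ C)) ∨ ((C → ¬¬((F → D) ∧ (C ↔ D))) ∨ (F → C))) ∧ (D ↔ F)) ⊕ F = False ⊕ True = True

True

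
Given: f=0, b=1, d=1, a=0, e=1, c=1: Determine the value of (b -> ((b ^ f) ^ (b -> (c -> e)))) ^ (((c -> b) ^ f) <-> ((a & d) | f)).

Substituting f=0, b=1, d=1, a=0, e=1, c=1:
b ^ f = 1 ^ 0 = 1
c -> e = 1 -> 1 = 1
b -> (c -> e) = 1 -> 1 = 1
(b ^ f) ^ (b -> (c -> e)) = 1 ^ 1 = 0
b -> ((b ^ f) ^ (b -> (c -> e))) = 1 -> 0 = 0
c -> b = 1 -> 1 = 1
(c -> b) ^ f = 1 ^ 0 = 1
a & d = 0 & 1 = 0
(a & d) | f = 0 | 0 = 0
((c -> b) ^ f) <-> ((a & d) | f) = 1 <-> 0 = 0
(b -> ((b ^ f) ^ (b -> (c -> e)))) ^ (((c -> b) ^ f) <-> ((a & d) | f)) = 0 ^ 0 = 0

0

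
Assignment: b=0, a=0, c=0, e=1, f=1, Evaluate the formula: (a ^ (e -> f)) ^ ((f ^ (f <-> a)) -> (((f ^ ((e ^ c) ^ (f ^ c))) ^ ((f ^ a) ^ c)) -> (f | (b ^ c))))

e -> f = 1 -> 1 = 1
a ^ (e -> f) = 0 ^ 1 = 1
f <-> a = 1 <-> 0 = 0
f ^ (f <-> a) = 1 ^ 0 = 1
e ^ c = 1 ^ 0 = 1
f ^ c = 1 ^ 0 = 1
(e ^ c) ^ (f ^ c) = 1 ^ 1 = 0
f ^ ((e ^ c) ^ (f ^ c)) = 1 ^ 0 = 1
f ^ a = 1 ^ 0 = 1
(f ^ a) ^ c = 1 ^ 0 = 1
(f ^ ((e ^ c) ^ (f ^ c))) ^ ((f ^ a) ^ c) = 1 ^ 1 = 0
b ^ c = 0 ^ 0 = 0
f | (b ^ c) = 1 | 0 = 1
((f ^ ((e ^ c) ^ (f ^ c))) ^ ((f ^ a) ^ c)) -> (f | (b ^ c)) = 0 -> 1 = 1
(f ^ (f <-> a)) -> (((f ^ ((e ^ c) ^ (f ^ c))) ^ ((f ^ a) ^ c)) -> (f | (b ^ c))) = 1 -> 1 = 1
(a ^ (e -> f)) ^ ((f ^ (f <-> a)) -> (((f ^ ((e ^ c) ^ (f ^ c))) ^ ((f ^ a) ^ c)) -> (f | (b ^ c)))) = 1 ^ 1 = 0

0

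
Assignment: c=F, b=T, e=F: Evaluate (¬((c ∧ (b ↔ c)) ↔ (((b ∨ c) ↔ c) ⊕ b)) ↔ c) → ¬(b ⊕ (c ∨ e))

b ↔ c = T ↔ F = F
c ∧ (b ↔ c) = F ∧ F = F
b ∨ c = T ∨ F = T
(b ∨ c) ↔ c = T ↔ F = F
((b ∨ c) ↔ c) ⊕ b = F ⊕ T = T
(c ∧ (b ↔ c)) ↔ (((b ∨ c) ↔ c) ⊕ b) = F ↔ T = F
¬((c ∧ (b ↔ c)) ↔ (((b ∨ c) ↔ c) ⊕ b)) = ¬F = T
¬((c ∧ (b ↔ c)) ↔ (((b ∨ c) ↔ c) ⊕ b)) ↔ c = T ↔ F = F
c ∨ e = F ∨ F = F
b ⊕ (c ∨ e) = T ⊕ F = T
¬(b ⊕ (c ∨ e)) = ¬T = F
(¬((c ∧ (b ↔ c)) ↔ (((b ∨ c) ↔ c) ⊕ b)) ↔ c) → ¬(b ⊕ (c ∨ e)) = F → F = T

T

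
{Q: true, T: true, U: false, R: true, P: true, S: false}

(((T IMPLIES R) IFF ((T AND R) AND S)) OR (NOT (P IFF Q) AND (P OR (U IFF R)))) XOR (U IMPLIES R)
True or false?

true

T IMPLIES R = true IMPLIES true = true
T AND R = true AND true = true
(T AND R) AND S = true AND false = false
(T IMPLIES R) IFF ((T AND R) AND S) = true IFF false = false
P IFF Q = true IFF true = true
NOT (P IFF Q) = NOT true = false
U IFF R = false IFF true = false
P OR (U IFF R) = true OR false = true
NOT (P IFF Q) AND (P OR (U IFF R)) = false AND true = false
((T IMPLIES R) IFF ((T AND R) AND S)) OR (NOT (P IFF Q) AND (P OR (U IFF R))) = false OR false = false
U IMPLIES R = false IMPLIES true = true
(((T IMPLIES R) IFF ((T AND R) AND S)) OR (NOT (P IFF Q) AND (P OR (U IFF R)))) XOR (U IMPLIES R) = false XOR true = true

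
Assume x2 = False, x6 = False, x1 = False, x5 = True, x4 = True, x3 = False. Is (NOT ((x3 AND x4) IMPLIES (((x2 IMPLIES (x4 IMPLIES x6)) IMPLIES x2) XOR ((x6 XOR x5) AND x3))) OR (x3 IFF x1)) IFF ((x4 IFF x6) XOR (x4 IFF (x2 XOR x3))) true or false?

False

x3 AND x4 = False AND True = False
x4 IMPLIES x6 = True IMPLIES False = False
x2 IMPLIES (x4 IMPLIES x6) = False IMPLIES False = True
(x2 IMPLIES (x4 IMPLIES x6)) IMPLIES x2 = True IMPLIES False = False
x6 XOR x5 = False XOR True = True
(x6 XOR x5) AND x3 = True AND False = False
((x2 IMPLIES (x4 IMPLIES x6)) IMPLIES x2) XOR ((x6 XOR x5) AND x3) = False XOR False = False
(x3 AND x4) IMPLIES (((x2 IMPLIES (x4 IMPLIES x6)) IMPLIES x2) XOR ((x6 XOR x5) AND x3)) = False IMPLIES False = True
NOT ((x3 AND x4) IMPLIES (((x2 IMPLIES (x4 IMPLIES x6)) IMPLIES x2) XOR ((x6 XOR x5) AND x3))) = NOT True = False
x3 IFF x1 = False IFF False = True
NOT ((x3 AND x4) IMPLIES (((x2 IMPLIES (x4 IMPLIES x6)) IMPLIES x2) XOR ((x6 XOR x5) AND x3))) OR (x3 IFF x1) = False OR True = True
x4 IFF x6 = True IFF False = False
x2 XOR x3 = False XOR False = False
x4 IFF (x2 XOR x3) = True IFF False = False
(x4 IFF x6) XOR (x4 IFF (x2 XOR x3)) = False XOR False = False
(NOT ((x3 AND x4) IMPLIES (((x2 IMPLIES (x4 IMPLIES x6)) IMPLIES x2) XOR ((x6 XOR x5) AND x3))) OR (x3 IFF x1)) IFF ((x4 IFF x6) XOR (x4 IFF (x2 XOR x3))) = True IFF False = False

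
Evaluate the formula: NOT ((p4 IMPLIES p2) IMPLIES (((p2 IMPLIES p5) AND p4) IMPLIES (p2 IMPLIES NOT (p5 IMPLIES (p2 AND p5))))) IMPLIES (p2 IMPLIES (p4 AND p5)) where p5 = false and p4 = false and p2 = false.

p4 IMPLIES p2 = false IMPLIES false = true
p2 IMPLIES p5 = false IMPLIES false = true
(p2 IMPLIES p5) AND p4 = true AND false = false
p2 AND p5 = false AND false = false
p5 IMPLIES (p2 AND p5) = false IMPLIES false = true
NOT (p5 IMPLIES (p2 AND p5)) = NOT true = false
p2 IMPLIES NOT (p5 IMPLIES (p2 AND p5)) = false IMPLIES false = true
((p2 IMPLIES p5) AND p4) IMPLIES (p2 IMPLIES NOT (p5 IMPLIES (p2 AND p5))) = false IMPLIES true = true
(p4 IMPLIES p2) IMPLIES (((p2 IMPLIES p5) AND p4) IMPLIES (p2 IMPLIES NOT (p5 IMPLIES (p2 AND p5)))) = true IMPLIES true = true
NOT ((p4 IMPLIES p2) IMPLIES (((p2 IMPLIES p5) AND p4) IMPLIES (p2 IMPLIES NOT (p5 IMPLIES (p2 AND p5))))) = NOT true = false
p4 AND p5 = false AND false = false
p2 IMPLIES (p4 AND p5) = false IMPLIES false = true
NOT ((p4 IMPLIES p2) IMPLIES (((p2 IMPLIES p5) AND p4) IMPLIES (p2 IMPLIES NOT (p5 IMPLIES (p2 AND p5))))) IMPLIES (p2 IMPLIES (p4 AND p5)) = false IMPLIES true = true

true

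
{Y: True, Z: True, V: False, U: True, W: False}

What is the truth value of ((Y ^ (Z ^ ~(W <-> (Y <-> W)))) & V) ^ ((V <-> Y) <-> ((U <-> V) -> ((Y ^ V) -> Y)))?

Y <-> W = True <-> False = False
W <-> (Y <-> W) = False <-> False = True
~(W <-> (Y <-> W)) = ~True = False
Z ^ ~(W <-> (Y <-> W)) = True ^ False = True
Y ^ (Z ^ ~(W <-> (Y <-> W))) = True ^ True = False
(Y ^ (Z ^ ~(W <-> (Y <-> W)))) & V = False & False = False
V <-> Y = False <-> True = False
U <-> V = True <-> False = False
Y ^ V = True ^ False = True
(Y ^ V) -> Y = True -> True = True
(U <-> V) -> ((Y ^ V) -> Y) = False -> True = True
(V <-> Y) <-> ((U <-> V) -> ((Y ^ V) -> Y)) = False <-> True = False
((Y ^ (Z ^ ~(W <-> (Y <-> W)))) & V) ^ ((V <-> Y) <-> ((U <-> V) -> ((Y ^ V) -> Y))) = False ^ False = False

False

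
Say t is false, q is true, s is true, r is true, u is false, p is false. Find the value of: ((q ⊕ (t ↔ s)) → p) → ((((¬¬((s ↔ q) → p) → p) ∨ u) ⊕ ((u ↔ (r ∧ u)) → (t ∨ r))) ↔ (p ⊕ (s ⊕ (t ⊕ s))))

True

Substituting t=False, q=True, s=True, r=True, u=False, p=False:
t ↔ s = False ↔ True = False
q ⊕ (t ↔ s) = True ⊕ False = True
(q ⊕ (t ↔ s)) → p = True → False = False
s ↔ q = True ↔ True = True
(s ↔ q) → p = True → False = False
¬((s ↔ q) → p) = ¬False = True
¬¬((s ↔ q) → p) = ¬True = False
¬¬((s ↔ q) → p) → p = False → False = True
(¬¬((s ↔ q) → p) → p) ∨ u = True ∨ False = True
r ∧ u = True ∧ False = False
u ↔ (r ∧ u) = False ↔ False = True
t ∨ r = False ∨ True = True
(u ↔ (r ∧ u)) → (t ∨ r) = True → True = True
((¬¬((s ↔ q) → p) → p) ∨ u) ⊕ ((u ↔ (r ∧ u)) → (t ∨ r)) = True ⊕ True = False
t ⊕ s = False ⊕ True = True
s ⊕ (t ⊕ s) = True ⊕ True = False
p ⊕ (s ⊕ (t ⊕ s)) = False ⊕ False = False
(((¬¬((s ↔ q) → p) → p) ∨ u) ⊕ ((u ↔ (r ∧ u)) → (t ∨ r))) ↔ (p ⊕ (s ⊕ (t ⊕ s))) = False ↔ False = True
((q ⊕ (t ↔ s)) → p) → ((((¬¬((s ↔ q) → p) → p) ∨ u) ⊕ ((u ↔ (r ∧ u)) → (t ∨ r))) ↔ (p ⊕ (s ⊕ (t ⊕ s)))) = False → True = True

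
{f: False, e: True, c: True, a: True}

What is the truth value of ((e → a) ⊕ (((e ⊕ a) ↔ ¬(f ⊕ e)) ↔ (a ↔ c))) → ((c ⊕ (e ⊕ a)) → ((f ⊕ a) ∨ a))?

True

e → a = True → True = True
e ⊕ a = True ⊕ True = False
f ⊕ e = False ⊕ True = True
¬(f ⊕ e) = ¬True = False
(e ⊕ a) ↔ ¬(f ⊕ e) = False ↔ False = True
a ↔ c = True ↔ True = True
((e ⊕ a) ↔ ¬(f ⊕ e)) ↔ (a ↔ c) = True ↔ True = True
(e → a) ⊕ (((e ⊕ a) ↔ ¬(f ⊕ e)) ↔ (a ↔ c)) = True ⊕ True = False
e ⊕ a = True ⊕ True = False
c ⊕ (e ⊕ a) = True ⊕ False = True
f ⊕ a = False ⊕ True = True
(f ⊕ a) ∨ a = True ∨ True = True
(c ⊕ (e ⊕ a)) → ((f ⊕ a) ∨ a) = True → True = True
((e → a) ⊕ (((e ⊕ a) ↔ ¬(f ⊕ e)) ↔ (a ↔ c))) → ((c ⊕ (e ⊕ a)) → ((f ⊕ a) ∨ a)) = False → True = True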